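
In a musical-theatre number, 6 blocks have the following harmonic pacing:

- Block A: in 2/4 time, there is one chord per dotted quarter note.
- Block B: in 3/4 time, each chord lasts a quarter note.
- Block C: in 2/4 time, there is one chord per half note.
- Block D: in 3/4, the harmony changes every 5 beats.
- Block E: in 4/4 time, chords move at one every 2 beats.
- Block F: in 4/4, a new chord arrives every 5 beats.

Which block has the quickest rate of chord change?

A: 2 beats/bar ÷ 1.5 beats/chord = 4/3 chords/bar.
B: 3 beats/bar ÷ 1 beat/chord = 3 chords/bar.
C: 2 beats/bar ÷ 2 beats/chord = 1 chord/bar.
D: 3 beats/bar ÷ 5 beats/chord = 0.6 chords/bar.
E: 4 beats/bar ÷ 2 beats/chord = 2 chords/bar.
F: 4 beats/bar ÷ 5 beats/chord = 0.8 chords/bar.
Fastest is B at 3 chords/bar.

Block B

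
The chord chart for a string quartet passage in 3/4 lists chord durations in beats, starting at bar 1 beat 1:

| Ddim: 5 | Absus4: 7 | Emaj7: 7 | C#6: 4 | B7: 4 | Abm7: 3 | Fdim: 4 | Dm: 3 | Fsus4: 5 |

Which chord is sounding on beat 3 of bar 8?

B7

Beat 3 of bar 8 is beat (8−1)×3 + 3 = 24 overall.
Running totals: Ddim ends at 5, Absus4 ends at 12, Emaj7 ends at 19, C#6 ends at 23, B7 ends at 27.
Beat 24 falls within B7.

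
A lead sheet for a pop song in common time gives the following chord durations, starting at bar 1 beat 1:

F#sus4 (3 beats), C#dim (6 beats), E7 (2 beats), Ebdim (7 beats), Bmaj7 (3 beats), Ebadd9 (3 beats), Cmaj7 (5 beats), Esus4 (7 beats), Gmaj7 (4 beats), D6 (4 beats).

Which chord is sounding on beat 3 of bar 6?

Ebadd9

Beat 3 of bar 6 is beat (6−1)×4 + 3 = 23 overall.
Running totals: F#sus4 ends at 3, C#dim ends at 9, E7 ends at 11, Ebdim ends at 18, Bmaj7 ends at 21, Ebadd9 ends at 24.
Beat 23 falls within Ebadd9.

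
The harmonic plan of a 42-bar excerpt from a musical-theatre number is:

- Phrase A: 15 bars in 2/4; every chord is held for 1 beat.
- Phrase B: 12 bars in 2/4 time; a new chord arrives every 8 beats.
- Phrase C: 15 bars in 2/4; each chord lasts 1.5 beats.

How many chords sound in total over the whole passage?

A: 15 bars × 2 beats = 30 beats; 1 beat/chord → 30 chords.
B: 12 bars × 2 beats = 24 beats; 8 beats/chord → 3 chords.
C: 15 bars × 2 beats = 30 beats; 1.5 beats/chord → 20 chords.
Total: 30 + 3 + 20 = 53.

53 chords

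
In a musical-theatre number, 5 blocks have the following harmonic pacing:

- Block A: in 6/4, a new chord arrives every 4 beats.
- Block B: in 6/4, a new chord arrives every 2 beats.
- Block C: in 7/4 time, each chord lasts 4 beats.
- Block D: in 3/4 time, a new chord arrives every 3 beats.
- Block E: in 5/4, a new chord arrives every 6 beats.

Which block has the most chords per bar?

Block B

A: each chord is 4 beats in 6/4, so 1.5 per bar.
B: each chord is 2 beats in 6/4, so 3 per bar.
C: each chord is 4 beats in 7/4, so 1.75 per bar.
D: each chord is 3 beats in 3/4, so 1 per bar.
E: each chord is 6 beats in 5/4, so 5/6 per bar.
Fastest is B at 3 chords/bar.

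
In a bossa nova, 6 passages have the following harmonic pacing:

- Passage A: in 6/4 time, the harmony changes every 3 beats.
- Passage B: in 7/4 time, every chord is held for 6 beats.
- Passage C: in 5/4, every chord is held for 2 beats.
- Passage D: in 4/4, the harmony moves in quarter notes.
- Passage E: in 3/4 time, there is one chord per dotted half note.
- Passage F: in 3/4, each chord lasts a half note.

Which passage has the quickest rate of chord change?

Passage D

A: each chord is 3 beats in 6/4, so 2 per bar.
B: each chord is 6 beats in 7/4, so 7/6 per bar.
C: each chord is 2 beats in 5/4, so 2.5 per bar.
D: each chord is 1 beat in 4/4, so 4 per bar.
E: each chord is 3 beats in 3/4, so 1 per bar.
F: each chord is 2 beats in 3/4, so 1.5 per bar.
Fastest is D at 4 chords/bar.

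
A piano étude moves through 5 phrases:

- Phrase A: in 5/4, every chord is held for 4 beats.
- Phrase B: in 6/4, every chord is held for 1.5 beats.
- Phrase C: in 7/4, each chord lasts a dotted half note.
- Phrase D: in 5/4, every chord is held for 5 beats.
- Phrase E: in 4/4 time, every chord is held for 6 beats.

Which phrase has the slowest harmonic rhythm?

Phrase E

A: 5 beats/bar ÷ 4 beats/chord = 1.25 chords/bar.
B: 6 beats/bar ÷ 1.5 beats/chord = 4 chords/bar.
C: 7 beats/bar ÷ 3 beats/chord = 7/3 chords/bar.
D: 5 beats/bar ÷ 5 beats/chord = 1 chord/bar.
E: 4 beats/bar ÷ 6 beats/chord = 2/3 chords/bar.
Slowest is E at 2/3 chords/bar.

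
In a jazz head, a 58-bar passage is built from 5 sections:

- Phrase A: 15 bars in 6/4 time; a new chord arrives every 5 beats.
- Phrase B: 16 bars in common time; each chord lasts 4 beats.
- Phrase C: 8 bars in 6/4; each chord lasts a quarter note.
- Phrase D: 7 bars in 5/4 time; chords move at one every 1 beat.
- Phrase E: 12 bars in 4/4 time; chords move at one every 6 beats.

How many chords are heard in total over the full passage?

125 chords

A: 15·6 = 90 beats, 90/5 = 18 chords.
B: 16·4 = 64 beats, 64/4 = 16 chords.
C: 8·6 = 48 beats, 48/1 = 48 chords.
D: 7·5 = 35 beats, 35/1 = 35 chords.
E: 12·4 = 48 beats, 48/6 = 8 chords.
Total: 18 + 16 + 48 + 35 + 8 = 125.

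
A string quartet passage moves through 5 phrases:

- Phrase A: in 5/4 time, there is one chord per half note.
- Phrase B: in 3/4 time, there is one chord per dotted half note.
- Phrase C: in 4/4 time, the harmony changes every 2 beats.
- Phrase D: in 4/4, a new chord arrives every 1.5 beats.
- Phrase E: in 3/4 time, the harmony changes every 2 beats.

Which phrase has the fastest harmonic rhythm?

Phrase D

A: 5 beats/bar ÷ 2 beats/chord = 2.5 chords/bar.
B: 3 beats/bar ÷ 3 beats/chord = 1 chord/bar.
C: 4 beats/bar ÷ 2 beats/chord = 2 chords/bar.
D: 4 beats/bar ÷ 1.5 beats/chord = 8/3 chords/bar.
E: 3 beats/bar ÷ 2 beats/chord = 1.5 chords/bar.
Fastest is D at 8/3 chords/bar.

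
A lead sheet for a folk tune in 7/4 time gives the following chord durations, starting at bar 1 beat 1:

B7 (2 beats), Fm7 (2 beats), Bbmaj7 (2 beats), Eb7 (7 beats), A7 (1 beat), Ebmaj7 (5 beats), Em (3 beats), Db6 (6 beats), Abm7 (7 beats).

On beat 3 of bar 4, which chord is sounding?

Db6

Beat 3 of bar 4 is beat (4−1)×7 + 3 = 24 overall.
Running totals: B7 ends at 2, Fm7 ends at 4, Bbmaj7 ends at 6, Eb7 ends at 13, A7 ends at 14, Ebmaj7 ends at 19, Em ends at 22, Db6 ends at 28.
Beat 24 falls within Db6.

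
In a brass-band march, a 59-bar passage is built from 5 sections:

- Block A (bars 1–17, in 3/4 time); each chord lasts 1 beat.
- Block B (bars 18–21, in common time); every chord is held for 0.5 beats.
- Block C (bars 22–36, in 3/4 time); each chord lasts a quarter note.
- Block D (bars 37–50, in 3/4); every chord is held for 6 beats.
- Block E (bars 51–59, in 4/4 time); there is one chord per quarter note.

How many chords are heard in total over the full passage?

A: 17·3 = 51 beats, 51/1 = 51 chords.
B: 4·4 = 16 beats, 16/0.5 = 32 chords.
C: 15·3 = 45 beats, 45/1 = 45 chords.
D: 14·3 = 42 beats, 42/6 = 7 chords.
E: 9·4 = 36 beats, 36/1 = 36 chords.
Total: 51 + 32 + 45 + 7 + 36 = 171.

171 chords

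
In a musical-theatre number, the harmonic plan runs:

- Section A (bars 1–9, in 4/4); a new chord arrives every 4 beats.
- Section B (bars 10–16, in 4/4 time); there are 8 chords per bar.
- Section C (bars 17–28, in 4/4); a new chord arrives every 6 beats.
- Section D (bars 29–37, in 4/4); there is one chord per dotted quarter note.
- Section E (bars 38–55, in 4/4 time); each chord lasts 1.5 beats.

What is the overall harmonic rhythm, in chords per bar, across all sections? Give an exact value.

A: 9 × 4 = 36 beats ÷ 4 = 9 chords.
B: 7 × 4 = 28 beats ÷ 0.5 = 56 chords.
C: 12 × 4 = 48 beats ÷ 6 = 8 chords.
D: 9 × 4 = 36 beats ÷ 1.5 = 24 chords.
E: 18 × 4 = 72 beats ÷ 1.5 = 48 chords.
Overall: 145 chords over 55 bars → 145/55 = 29/11 chords per bar.

29/11 chords per bar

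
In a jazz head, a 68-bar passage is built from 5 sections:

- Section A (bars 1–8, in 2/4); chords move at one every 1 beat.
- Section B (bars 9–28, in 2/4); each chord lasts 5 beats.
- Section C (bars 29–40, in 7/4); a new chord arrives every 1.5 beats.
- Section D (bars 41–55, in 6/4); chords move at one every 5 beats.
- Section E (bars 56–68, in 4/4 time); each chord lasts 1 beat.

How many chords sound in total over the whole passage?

A: 8·2 = 16 beats, 16/1 = 16 chords.
B: 20·2 = 40 beats, 40/5 = 8 chords.
C: 12·7 = 84 beats, 84/1.5 = 56 chords.
D: 15·6 = 90 beats, 90/5 = 18 chords.
E: 13·4 = 52 beats, 52/1 = 52 chords.
Total: 16 + 8 + 56 + 18 + 52 = 150.

150 chords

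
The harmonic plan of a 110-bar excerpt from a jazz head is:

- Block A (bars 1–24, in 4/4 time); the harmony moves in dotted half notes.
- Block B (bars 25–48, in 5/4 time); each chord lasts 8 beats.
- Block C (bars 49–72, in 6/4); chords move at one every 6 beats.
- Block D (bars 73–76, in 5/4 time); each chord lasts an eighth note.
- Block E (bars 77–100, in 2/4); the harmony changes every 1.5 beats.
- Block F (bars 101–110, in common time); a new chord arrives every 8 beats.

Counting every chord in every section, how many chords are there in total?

148 chords

A has 96 beats and chords last 3 each, so 32 chords.
B has 120 beats and chords last 8 each, so 15 chords.
C has 144 beats and chords last 6 each, so 24 chords.
D has 20 beats and chords last 0.5 each, so 40 chords.
E has 48 beats and chords last 1.5 each, so 32 chords.
F has 40 beats and chords last 8 each, so 5 chords.
Total: 32 + 15 + 24 + 40 + 32 + 5 = 148.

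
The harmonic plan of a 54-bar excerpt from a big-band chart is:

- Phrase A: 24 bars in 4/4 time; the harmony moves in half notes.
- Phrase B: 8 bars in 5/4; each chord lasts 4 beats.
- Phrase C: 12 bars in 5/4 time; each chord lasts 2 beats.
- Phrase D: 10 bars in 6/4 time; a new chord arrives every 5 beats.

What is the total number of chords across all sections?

A: 24 bars × 4 beats = 96 beats; 2 beats/chord → 48 chords.
B: 8 bars × 5 beats = 40 beats; 4 beats/chord → 10 chords.
C: 12 bars × 5 beats = 60 beats; 2 beats/chord → 30 chords.
D: 10 bars × 6 beats = 60 beats; 5 beats/chord → 12 chords.
Total: 48 + 10 + 30 + 12 = 100.

100 chords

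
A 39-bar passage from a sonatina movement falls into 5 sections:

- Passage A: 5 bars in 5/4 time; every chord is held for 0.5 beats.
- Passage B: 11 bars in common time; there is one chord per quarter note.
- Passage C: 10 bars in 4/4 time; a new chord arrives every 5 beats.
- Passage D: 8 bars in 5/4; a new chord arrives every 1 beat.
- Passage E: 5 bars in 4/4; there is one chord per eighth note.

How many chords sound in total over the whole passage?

182 chords

A has 25 beats and chords last 0.5 each, so 50 chords.
B has 44 beats and chords last 1 each, so 44 chords.
C has 40 beats and chords last 5 each, so 8 chords.
D has 40 beats and chords last 1 each, so 40 chords.
E has 20 beats and chords last 0.5 each, so 40 chords.
Total: 50 + 44 + 8 + 40 + 40 = 182.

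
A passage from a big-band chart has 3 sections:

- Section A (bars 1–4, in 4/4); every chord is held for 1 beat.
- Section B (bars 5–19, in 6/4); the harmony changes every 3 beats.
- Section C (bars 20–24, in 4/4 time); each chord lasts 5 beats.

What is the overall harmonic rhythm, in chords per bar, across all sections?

A: 4 bars of 4 beats is 16 beats; at 1 beat each that's 16 chords.
B: 15 bars of 6 beats is 90 beats; at 3 beats each that's 30 chords.
C: 5 bars of 4 beats is 20 beats; at 5 beats each that's 4 chords.
Overall: 50 chords over 24 bars → 50/24 = 25/12 chords per bar.

25/12 chords per bar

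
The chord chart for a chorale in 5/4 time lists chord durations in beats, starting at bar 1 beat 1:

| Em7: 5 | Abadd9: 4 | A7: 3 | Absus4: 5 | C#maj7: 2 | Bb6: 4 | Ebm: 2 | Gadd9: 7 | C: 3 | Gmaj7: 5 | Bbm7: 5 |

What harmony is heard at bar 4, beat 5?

Bb6

Beat 5 of bar 4 is beat (4−1)×5 + 5 = 20 overall.
Running totals: Em7 ends at 5, Abadd9 ends at 9, A7 ends at 12, Absus4 ends at 17, C#maj7 ends at 19, Bb6 ends at 23.
Beat 20 falls within Bb6.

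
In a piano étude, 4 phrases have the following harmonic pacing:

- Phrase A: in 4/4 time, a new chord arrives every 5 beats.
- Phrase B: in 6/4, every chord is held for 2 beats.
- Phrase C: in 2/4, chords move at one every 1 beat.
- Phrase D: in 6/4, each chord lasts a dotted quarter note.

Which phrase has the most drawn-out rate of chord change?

A: 4 beats/bar ÷ 5 beats/chord = 0.8 chords/bar.
B: 6 beats/bar ÷ 2 beats/chord = 3 chords/bar.
C: 2 beats/bar ÷ 1 beat/chord = 2 chords/bar.
D: 6 beats/bar ÷ 1.5 beats/chord = 4 chords/bar.
Slowest is A at 0.8 chords/bar.

Phrase A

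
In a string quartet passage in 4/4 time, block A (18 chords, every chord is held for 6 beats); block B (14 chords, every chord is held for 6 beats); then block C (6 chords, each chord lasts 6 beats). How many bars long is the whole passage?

A: 18 × 6 = 108 beats = 27 bars.
B: 14 × 6 = 84 beats = 21 bars.
C: 6 × 6 = 36 beats = 9 bars.
Total: 27 + 21 + 9 = 57 bars.

57 bars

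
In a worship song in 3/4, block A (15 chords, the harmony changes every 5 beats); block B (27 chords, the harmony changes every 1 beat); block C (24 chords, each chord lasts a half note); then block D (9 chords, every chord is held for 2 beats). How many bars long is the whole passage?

56 bars

A: 15 × 5 = 75 beats = 25 bars.
B: 27 × 1 = 27 beats = 9 bars.
C: 24 × 2 = 48 beats = 16 bars.
D: 9 × 2 = 18 beats = 6 bars.
Total: 25 + 9 + 16 + 6 = 56 bars.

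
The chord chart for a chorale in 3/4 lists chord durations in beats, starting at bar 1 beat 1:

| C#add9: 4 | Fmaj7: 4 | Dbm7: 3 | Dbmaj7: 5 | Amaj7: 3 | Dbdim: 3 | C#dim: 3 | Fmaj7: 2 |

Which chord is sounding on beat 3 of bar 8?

C#dim

Beat 3 of bar 8 is beat (8−1)×3 + 3 = 24 overall.
Running totals: C#add9 ends at 4, Fmaj7 ends at 8, Dbm7 ends at 11, Dbmaj7 ends at 16, Amaj7 ends at 19, Dbdim ends at 22, C#dim ends at 25.
Beat 24 falls within C#dim.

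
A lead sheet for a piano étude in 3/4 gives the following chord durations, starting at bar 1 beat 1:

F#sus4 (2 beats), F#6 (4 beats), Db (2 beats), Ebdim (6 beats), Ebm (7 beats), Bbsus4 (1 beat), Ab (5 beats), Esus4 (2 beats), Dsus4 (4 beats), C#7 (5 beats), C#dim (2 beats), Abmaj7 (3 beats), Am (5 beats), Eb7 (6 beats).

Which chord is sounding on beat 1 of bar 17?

Beat 1 of bar 17 is beat (17−1)×3 + 1 = 49 overall.
Running totals: F#sus4 ends at 2, F#6 ends at 6, Db ends at 8, Ebdim ends at 14, Ebm ends at 21, Bbsus4 ends at 22, Ab ends at 27, Esus4 ends at 29, Dsus4 ends at 33, C#7 ends at 38, C#dim ends at 40, Abmaj7 ends at 43, Am ends at 48, Eb7 ends at 54.
Beat 49 falls within Eb7.

Eb7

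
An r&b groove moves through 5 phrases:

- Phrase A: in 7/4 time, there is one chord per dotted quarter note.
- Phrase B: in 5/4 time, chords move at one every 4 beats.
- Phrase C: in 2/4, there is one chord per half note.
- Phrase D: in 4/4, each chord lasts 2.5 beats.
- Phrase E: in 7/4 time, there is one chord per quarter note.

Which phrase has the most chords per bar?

A: 7/1.5 = 14/3 chords/bar.
B: 5/4 = 1.25 chords/bar.
C: 2/2 = 1 chord/bar.
D: 4/2.5 = 1.6 chords/bar.
E: 7/1 = 7 chords/bar.
Fastest is E at 7 chords/bar.

Phrase E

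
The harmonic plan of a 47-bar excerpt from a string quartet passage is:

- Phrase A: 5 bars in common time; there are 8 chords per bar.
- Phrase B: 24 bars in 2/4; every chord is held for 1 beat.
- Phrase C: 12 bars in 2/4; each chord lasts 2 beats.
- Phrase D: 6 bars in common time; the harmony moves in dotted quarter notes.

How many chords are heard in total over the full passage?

116 chords

A has 20 beats and chords last 0.5 each, so 40 chords.
B has 48 beats and chords last 1 each, so 48 chords.
C has 24 beats and chords last 2 each, so 12 chords.
D has 24 beats and chords last 1.5 each, so 16 chords.
Total: 40 + 48 + 12 + 16 = 116.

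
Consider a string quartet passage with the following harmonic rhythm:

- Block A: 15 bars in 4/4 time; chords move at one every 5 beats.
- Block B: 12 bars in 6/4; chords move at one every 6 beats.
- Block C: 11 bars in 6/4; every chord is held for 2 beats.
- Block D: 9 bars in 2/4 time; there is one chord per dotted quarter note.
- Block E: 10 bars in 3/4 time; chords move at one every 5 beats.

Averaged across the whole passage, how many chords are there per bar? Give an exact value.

A: 15 × 4 = 60 beats ÷ 5 = 12 chords.
B: 12 × 6 = 72 beats ÷ 6 = 12 chords.
C: 11 × 6 = 66 beats ÷ 2 = 33 chords.
D: 9 × 2 = 18 beats ÷ 1.5 = 12 chords.
E: 10 × 3 = 30 beats ÷ 5 = 6 chords.
Overall: 75 chords over 57 bars → 75/57 = 25/19 chords per bar.

25/19 chords per bar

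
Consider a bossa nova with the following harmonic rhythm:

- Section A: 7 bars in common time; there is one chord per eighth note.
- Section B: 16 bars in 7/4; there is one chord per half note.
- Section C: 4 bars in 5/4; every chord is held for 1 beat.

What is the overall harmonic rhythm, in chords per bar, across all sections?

A: 7 × 4 = 28 beats ÷ 0.5 = 56 chords.
B: 16 × 7 = 112 beats ÷ 2 = 56 chords.
C: 4 × 5 = 20 beats ÷ 1 = 20 chords.
Overall: 132 chords over 27 bars → 132/27 = 44/9 chords per bar.

44/9 chords per bar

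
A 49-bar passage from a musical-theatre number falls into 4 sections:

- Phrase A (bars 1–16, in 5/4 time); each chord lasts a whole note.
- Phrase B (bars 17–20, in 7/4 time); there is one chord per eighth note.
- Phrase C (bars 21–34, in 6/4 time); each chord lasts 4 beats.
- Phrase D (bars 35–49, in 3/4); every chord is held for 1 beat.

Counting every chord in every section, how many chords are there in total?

A: 16·5 = 80 beats, 80/4 = 20 chords.
B: 4·7 = 28 beats, 28/0.5 = 56 chords.
C: 14·6 = 84 beats, 84/4 = 21 chords.
D: 15·3 = 45 beats, 45/1 = 45 chords.
Total: 20 + 56 + 21 + 45 = 142.

142 chords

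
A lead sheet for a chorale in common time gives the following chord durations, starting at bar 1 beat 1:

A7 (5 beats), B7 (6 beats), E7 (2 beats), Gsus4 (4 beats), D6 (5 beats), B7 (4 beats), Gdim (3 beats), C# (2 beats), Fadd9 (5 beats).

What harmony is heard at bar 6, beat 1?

Beat 1 of bar 6 is beat (6−1)×4 + 1 = 21 overall.
Running totals: A7 ends at 5, B7 ends at 11, E7 ends at 13, Gsus4 ends at 17, D6 ends at 22.
Beat 21 falls within D6.

D6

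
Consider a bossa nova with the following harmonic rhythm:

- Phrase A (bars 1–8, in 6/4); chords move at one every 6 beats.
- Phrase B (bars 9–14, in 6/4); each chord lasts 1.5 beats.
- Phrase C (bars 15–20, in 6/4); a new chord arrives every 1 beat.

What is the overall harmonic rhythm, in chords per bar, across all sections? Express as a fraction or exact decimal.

A: 8 × 6 = 48 beats ÷ 6 = 8 chords.
B: 6 × 6 = 36 beats ÷ 1.5 = 24 chords.
C: 6 × 6 = 36 beats ÷ 1 = 36 chords.
Overall: 68 chords over 20 bars → 68/20 = 3.4 chords per bar.

3.4 chords per bar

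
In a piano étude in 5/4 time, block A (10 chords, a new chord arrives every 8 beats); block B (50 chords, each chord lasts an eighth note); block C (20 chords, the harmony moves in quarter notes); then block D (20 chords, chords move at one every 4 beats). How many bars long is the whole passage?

A: 10 × 8 = 80 beats = 16 bars.
B: 50 × 0.5 = 25 beats = 5 bars.
C: 20 × 1 = 20 beats = 4 bars.
D: 20 × 4 = 80 beats = 16 bars.
Total: 16 + 5 + 4 + 16 = 41 bars.

41 bars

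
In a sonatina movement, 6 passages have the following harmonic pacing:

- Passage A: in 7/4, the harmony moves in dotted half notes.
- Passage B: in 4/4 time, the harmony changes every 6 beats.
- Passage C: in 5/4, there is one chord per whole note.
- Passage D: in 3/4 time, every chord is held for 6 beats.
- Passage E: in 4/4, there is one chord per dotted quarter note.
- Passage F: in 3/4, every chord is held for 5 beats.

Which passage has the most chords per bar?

A: 7/3 = 7/3 chords/bar.
B: 4/6 = 2/3 chords/bar.
C: 5/4 = 1.25 chords/bar.
D: 3/6 = 0.5 chords/bar.
E: 4/1.5 = 8/3 chords/bar.
F: 3/5 = 0.6 chords/bar.
Fastest is E at 8/3 chords/bar.

Passage E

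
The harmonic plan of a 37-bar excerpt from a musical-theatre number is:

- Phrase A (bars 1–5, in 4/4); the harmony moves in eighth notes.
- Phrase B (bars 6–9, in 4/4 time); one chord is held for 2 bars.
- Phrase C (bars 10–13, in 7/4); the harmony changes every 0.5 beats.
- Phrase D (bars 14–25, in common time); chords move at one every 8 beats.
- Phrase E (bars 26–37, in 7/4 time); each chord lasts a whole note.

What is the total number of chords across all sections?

A has 20 beats and chords last 0.5 each, so 40 chords.
B has 16 beats and chords last 8 each, so 2 chords.
C has 28 beats and chords last 0.5 each, so 56 chords.
D has 48 beats and chords last 8 each, so 6 chords.
E has 84 beats and chords last 4 each, so 21 chords.
Total: 40 + 2 + 56 + 6 + 21 = 125.

125 chords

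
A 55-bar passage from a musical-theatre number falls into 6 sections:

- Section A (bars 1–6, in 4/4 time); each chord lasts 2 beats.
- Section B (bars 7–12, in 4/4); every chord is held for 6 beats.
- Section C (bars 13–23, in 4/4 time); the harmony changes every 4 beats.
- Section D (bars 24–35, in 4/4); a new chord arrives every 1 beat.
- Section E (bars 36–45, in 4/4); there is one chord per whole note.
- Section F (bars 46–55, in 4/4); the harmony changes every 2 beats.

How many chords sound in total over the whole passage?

105 chords

A: 6·4 = 24 beats, 24/2 = 12 chords.
B: 6·4 = 24 beats, 24/6 = 4 chords.
C: 11·4 = 44 beats, 44/4 = 11 chords.
D: 12·4 = 48 beats, 48/1 = 48 chords.
E: 10·4 = 40 beats, 40/4 = 10 chords.
F: 10·4 = 40 beats, 40/2 = 20 chords.
Total: 12 + 4 + 11 + 48 + 10 + 20 = 105.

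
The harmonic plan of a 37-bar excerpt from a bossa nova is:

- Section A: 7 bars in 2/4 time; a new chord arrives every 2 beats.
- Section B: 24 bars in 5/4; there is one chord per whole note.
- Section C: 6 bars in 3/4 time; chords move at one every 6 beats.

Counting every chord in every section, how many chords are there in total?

40 chords

A: 7 bars × 2 beats = 14 beats; 2 beats/chord → 7 chords.
B: 24 bars × 5 beats = 120 beats; 4 beats/chord → 30 chords.
C: 6 bars × 3 beats = 18 beats; 6 beats/chord → 3 chords.
Total: 7 + 30 + 3 = 40.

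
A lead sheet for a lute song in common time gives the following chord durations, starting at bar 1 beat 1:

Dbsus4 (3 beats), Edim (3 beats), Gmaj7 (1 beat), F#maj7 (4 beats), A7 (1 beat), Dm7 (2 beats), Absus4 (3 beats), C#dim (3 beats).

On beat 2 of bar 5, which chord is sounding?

Beat 2 of bar 5 is beat (5−1)×4 + 2 = 18 overall.
Running totals: Dbsus4 ends at 3, Edim ends at 6, Gmaj7 ends at 7, F#maj7 ends at 11, A7 ends at 12, Dm7 ends at 14, Absus4 ends at 17, C#dim ends at 20.
Beat 18 falls within C#dim.

C#dim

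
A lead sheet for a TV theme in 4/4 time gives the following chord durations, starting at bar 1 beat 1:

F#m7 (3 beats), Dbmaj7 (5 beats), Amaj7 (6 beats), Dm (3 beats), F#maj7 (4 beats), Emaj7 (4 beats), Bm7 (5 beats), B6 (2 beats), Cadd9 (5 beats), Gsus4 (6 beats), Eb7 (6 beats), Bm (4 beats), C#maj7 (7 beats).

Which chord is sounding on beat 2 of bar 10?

Gsus4

Beat 2 of bar 10 is beat (10−1)×4 + 2 = 38 overall.
Running totals: F#m7 ends at 3, Dbmaj7 ends at 8, Amaj7 ends at 14, Dm ends at 17, F#maj7 ends at 21, Emaj7 ends at 25, Bm7 ends at 30, B6 ends at 32, Cadd9 ends at 37, Gsus4 ends at 43.
Beat 38 falls within Gsus4.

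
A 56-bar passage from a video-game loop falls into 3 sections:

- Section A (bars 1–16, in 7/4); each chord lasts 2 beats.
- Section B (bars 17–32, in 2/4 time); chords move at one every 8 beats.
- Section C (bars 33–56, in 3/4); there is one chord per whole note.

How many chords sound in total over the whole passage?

A: 16 bars × 7 beats = 112 beats; 2 beats/chord → 56 chords.
B: 16 bars × 2 beats = 32 beats; 8 beats/chord → 4 chords.
C: 24 bars × 3 beats = 72 beats; 4 beats/chord → 18 chords.
Total: 56 + 4 + 18 = 78.

78 chords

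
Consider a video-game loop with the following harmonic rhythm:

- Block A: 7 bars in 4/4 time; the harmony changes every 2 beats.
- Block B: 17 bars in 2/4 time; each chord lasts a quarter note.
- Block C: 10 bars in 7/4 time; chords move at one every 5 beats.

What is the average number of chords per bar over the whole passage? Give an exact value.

A: 7 bars of 4 beats is 28 beats; at 2 beats each that's 14 chords.
B: 17 bars of 2 beats is 34 beats; at 1 beat each that's 34 chords.
C: 10 bars of 7 beats is 70 beats; at 5 beats each that's 14 chords.
Overall: 62 chords over 34 bars → 62/34 = 31/17 chords per bar.

31/17 chords per bar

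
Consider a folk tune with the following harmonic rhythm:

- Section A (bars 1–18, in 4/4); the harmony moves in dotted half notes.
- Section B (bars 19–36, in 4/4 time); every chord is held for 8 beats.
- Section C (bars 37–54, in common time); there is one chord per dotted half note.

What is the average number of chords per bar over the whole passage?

A: 18 × 4 = 72 beats ÷ 3 = 24 chords.
B: 18 × 4 = 72 beats ÷ 8 = 9 chords.
C: 18 × 4 = 72 beats ÷ 3 = 24 chords.
Overall: 57 chords over 54 bars → 57/54 = 19/18 chords per bar.

19/18 chords per bar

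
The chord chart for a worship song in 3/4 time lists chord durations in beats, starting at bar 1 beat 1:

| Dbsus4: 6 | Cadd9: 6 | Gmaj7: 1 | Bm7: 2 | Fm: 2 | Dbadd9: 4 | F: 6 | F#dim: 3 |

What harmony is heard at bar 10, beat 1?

F#dim

Beat 1 of bar 10 is beat (10−1)×3 + 1 = 28 overall.
Running totals: Dbsus4 ends at 6, Cadd9 ends at 12, Gmaj7 ends at 13, Bm7 ends at 15, Fm ends at 17, Dbadd9 ends at 21, F ends at 27, F#dim ends at 30.
Beat 28 falls within F#dim.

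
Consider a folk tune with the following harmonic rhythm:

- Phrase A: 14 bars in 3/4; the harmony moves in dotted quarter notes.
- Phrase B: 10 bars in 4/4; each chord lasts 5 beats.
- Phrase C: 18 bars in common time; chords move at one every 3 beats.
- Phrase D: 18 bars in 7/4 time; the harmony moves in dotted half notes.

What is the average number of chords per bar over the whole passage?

1.7 chords per bar

A: 14 bars of 3 beats is 42 beats; at 1.5 beats each that's 28 chords.
B: 10 bars of 4 beats is 40 beats; at 5 beats each that's 8 chords.
C: 18 bars of 4 beats is 72 beats; at 3 beats each that's 24 chords.
D: 18 bars of 7 beats is 126 beats; at 3 beats each that's 42 chords.
Overall: 102 chords over 60 bars → 102/60 = 1.7 chords per bar.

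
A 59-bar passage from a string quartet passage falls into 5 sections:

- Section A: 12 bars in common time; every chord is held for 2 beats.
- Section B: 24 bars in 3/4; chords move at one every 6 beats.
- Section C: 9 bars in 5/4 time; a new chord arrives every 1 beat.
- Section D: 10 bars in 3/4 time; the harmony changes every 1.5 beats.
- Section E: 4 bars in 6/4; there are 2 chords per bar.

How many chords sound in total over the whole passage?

109 chords

A: 12·4 = 48 beats, 48/2 = 24 chords.
B: 24·3 = 72 beats, 72/6 = 12 chords.
C: 9·5 = 45 beats, 45/1 = 45 chords.
D: 10·3 = 30 beats, 30/1.5 = 20 chords.
E: 4·6 = 24 beats, 24/3 = 8 chords.
Total: 24 + 12 + 45 + 20 + 8 = 109.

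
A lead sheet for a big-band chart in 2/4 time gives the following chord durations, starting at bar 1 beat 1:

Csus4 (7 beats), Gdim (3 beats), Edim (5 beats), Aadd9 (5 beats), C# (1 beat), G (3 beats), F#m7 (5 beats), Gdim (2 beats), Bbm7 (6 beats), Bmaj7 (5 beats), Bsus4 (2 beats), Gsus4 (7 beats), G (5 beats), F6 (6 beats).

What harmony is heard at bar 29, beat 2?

Beat 2 of bar 29 is beat (29−1)×2 + 2 = 58 overall.
Running totals: Csus4 ends at 7, Gdim ends at 10, Edim ends at 15, Aadd9 ends at 20, C# ends at 21, G ends at 24, F#m7 ends at 29, Gdim ends at 31, Bbm7 ends at 37, Bmaj7 ends at 42, Bsus4 ends at 44, Gsus4 ends at 51, G ends at 56, F6 ends at 62.
Beat 58 falls within F6.

F6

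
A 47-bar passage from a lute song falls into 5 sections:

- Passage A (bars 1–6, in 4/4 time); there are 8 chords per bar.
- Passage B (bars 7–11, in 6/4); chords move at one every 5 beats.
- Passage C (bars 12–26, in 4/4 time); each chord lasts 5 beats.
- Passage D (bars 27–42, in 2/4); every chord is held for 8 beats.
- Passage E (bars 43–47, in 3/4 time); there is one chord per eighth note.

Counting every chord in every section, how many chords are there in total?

100 chords

A: 6 bars × 4 beats = 24 beats; 0.5 beats/chord → 48 chords.
B: 5 bars × 6 beats = 30 beats; 5 beats/chord → 6 chords.
C: 15 bars × 4 beats = 60 beats; 5 beats/chord → 12 chords.
D: 16 bars × 2 beats = 32 beats; 8 beats/chord → 4 chords.
E: 5 bars × 3 beats = 15 beats; 0.5 beats/chord → 30 chords.
Total: 48 + 6 + 12 + 4 + 30 = 100.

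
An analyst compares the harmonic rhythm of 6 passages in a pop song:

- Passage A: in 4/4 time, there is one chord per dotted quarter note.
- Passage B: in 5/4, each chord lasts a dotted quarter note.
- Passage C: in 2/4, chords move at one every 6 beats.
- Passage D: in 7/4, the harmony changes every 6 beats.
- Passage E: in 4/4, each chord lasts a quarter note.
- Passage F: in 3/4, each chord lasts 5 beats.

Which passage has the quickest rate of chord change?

Passage E

A: 4 beats/bar ÷ 1.5 beats/chord = 8/3 chords/bar.
B: 5 beats/bar ÷ 1.5 beats/chord = 10/3 chords/bar.
C: 2 beats/bar ÷ 6 beats/chord = 1/3 chords/bar.
D: 7 beats/bar ÷ 6 beats/chord = 7/6 chords/bar.
E: 4 beats/bar ÷ 1 beat/chord = 4 chords/bar.
F: 3 beats/bar ÷ 5 beats/chord = 0.6 chords/bar.
Fastest is E at 4 chords/bar.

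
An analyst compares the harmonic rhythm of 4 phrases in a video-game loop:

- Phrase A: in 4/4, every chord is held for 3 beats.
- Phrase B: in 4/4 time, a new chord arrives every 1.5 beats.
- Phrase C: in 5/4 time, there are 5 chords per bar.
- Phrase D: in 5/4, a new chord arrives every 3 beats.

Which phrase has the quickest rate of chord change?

Phrase C

A: 4/3 = 4/3 chords/bar.
B: 4/1.5 = 8/3 chords/bar.
C: 5/1 = 5 chords/bar.
D: 5/3 = 5/3 chords/bar.
Fastest is C at 5 chords/bar.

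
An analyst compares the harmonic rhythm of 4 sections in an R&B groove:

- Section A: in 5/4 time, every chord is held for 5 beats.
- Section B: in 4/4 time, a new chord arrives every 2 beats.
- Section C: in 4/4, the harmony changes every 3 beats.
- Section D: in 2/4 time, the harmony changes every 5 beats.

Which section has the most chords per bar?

Section B

A: 5/5 = 1 chord/bar.
B: 4/2 = 2 chords/bar.
C: 4/3 = 4/3 chords/bar.
D: 2/5 = 0.4 chords/bar.
Fastest is B at 2 chords/bar.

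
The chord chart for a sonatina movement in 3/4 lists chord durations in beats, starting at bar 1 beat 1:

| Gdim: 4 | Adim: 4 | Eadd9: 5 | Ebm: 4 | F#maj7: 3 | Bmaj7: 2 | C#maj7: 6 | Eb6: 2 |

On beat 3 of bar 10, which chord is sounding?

Beat 3 of bar 10 is beat (10−1)×3 + 3 = 30 overall.
Running totals: Gdim ends at 4, Adim ends at 8, Eadd9 ends at 13, Ebm ends at 17, F#maj7 ends at 20, Bmaj7 ends at 22, C#maj7 ends at 28, Eb6 ends at 30.
Beat 30 falls within Eb6.

Eb6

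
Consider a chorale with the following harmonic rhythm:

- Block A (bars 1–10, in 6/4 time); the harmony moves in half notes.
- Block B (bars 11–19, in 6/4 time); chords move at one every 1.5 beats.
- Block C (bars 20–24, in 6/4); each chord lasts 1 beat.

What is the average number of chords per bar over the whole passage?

4 chords per bar

A: 10 bars of 6 beats is 60 beats; at 2 beats each that's 30 chords.
B: 9 bars of 6 beats is 54 beats; at 1.5 beats each that's 36 chords.
C: 5 bars of 6 beats is 30 beats; at 1 beat each that's 30 chords.
Overall: 96 chords over 24 bars → 96/24 = 4 chords per bar.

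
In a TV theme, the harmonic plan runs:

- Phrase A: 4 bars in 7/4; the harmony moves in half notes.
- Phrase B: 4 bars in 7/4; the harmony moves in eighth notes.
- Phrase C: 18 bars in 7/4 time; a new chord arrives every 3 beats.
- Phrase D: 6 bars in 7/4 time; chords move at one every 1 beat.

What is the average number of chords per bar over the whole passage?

A: 4 × 7 = 28 beats ÷ 2 = 14 chords.
B: 4 × 7 = 28 beats ÷ 0.5 = 56 chords.
C: 18 × 7 = 126 beats ÷ 3 = 42 chords.
D: 6 × 7 = 42 beats ÷ 1 = 42 chords.
Overall: 154 chords over 32 bars → 154/32 = 77/16 chords per bar.

77/16 chords per bar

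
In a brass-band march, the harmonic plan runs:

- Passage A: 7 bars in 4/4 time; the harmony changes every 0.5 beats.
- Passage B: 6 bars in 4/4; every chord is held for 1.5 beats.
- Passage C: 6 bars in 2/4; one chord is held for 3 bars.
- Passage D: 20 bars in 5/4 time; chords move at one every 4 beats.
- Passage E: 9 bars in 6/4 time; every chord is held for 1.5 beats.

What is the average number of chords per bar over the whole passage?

45/16 chords per bar

A: 7 bars of 4 beats is 28 beats; at 0.5 beats each that's 56 chords.
B: 6 bars of 4 beats is 24 beats; at 1.5 beats each that's 16 chords.
C: 6 bars of 2 beats is 12 beats; at 6 beats each that's 2 chords.
D: 20 bars of 5 beats is 100 beats; at 4 beats each that's 25 chords.
E: 9 bars of 6 beats is 54 beats; at 1.5 beats each that's 36 chords.
Overall: 135 chords over 48 bars → 135/48 = 45/16 chords per bar.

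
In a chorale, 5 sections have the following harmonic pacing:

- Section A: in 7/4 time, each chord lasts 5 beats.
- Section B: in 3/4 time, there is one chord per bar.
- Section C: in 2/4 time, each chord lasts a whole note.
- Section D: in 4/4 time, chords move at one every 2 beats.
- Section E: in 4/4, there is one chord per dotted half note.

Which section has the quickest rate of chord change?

Section D

A: 7/5 = 1.4 chords/bar.
B: 3/3 = 1 chord/bar.
C: 2/4 = 0.5 chords/bar.
D: 4/2 = 2 chords/bar.
E: 4/3 = 4/3 chords/bar.
Fastest is D at 2 chords/bar.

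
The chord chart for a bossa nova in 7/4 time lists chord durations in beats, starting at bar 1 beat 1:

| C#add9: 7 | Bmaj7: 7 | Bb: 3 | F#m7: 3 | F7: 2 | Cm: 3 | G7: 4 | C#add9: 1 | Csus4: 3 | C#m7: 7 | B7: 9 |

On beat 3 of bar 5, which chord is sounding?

Beat 3 of bar 5 is beat (5−1)×7 + 3 = 31 overall.
Running totals: C#add9 ends at 7, Bmaj7 ends at 14, Bb ends at 17, F#m7 ends at 20, F7 ends at 22, Cm ends at 25, G7 ends at 29, C#add9 ends at 30, Csus4 ends at 33.
Beat 31 falls within Csus4.

Csus4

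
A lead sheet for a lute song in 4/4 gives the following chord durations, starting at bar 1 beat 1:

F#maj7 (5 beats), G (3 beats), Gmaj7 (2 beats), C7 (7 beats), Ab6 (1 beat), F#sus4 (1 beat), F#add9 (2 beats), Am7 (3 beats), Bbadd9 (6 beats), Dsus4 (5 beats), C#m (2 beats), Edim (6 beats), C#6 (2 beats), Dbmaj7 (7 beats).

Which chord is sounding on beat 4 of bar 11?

Beat 4 of bar 11 is beat (11−1)×4 + 4 = 44 overall.
Running totals: F#maj7 ends at 5, G ends at 8, Gmaj7 ends at 10, C7 ends at 17, Ab6 ends at 18, F#sus4 ends at 19, F#add9 ends at 21, Am7 ends at 24, Bbadd9 ends at 30, Dsus4 ends at 35, C#m ends at 37, Edim ends at 43, C#6 ends at 45.
Beat 44 falls within C#6.

C#6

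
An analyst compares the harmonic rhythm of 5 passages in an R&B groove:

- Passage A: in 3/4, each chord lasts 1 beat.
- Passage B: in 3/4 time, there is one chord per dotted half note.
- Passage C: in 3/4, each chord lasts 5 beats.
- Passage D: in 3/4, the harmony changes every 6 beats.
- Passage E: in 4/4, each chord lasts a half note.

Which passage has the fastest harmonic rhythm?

Passage A

A: 3/1 = 3 chords/bar.
B: 3/3 = 1 chord/bar.
C: 3/5 = 0.6 chords/bar.
D: 3/6 = 0.5 chords/bar.
E: 4/2 = 2 chords/bar.
Fastest is A at 3 chords/bar.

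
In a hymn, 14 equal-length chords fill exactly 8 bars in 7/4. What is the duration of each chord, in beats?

4 beats

8 bars × 7 beats/bar = 56 beats total.
56 beats ÷ 14 chords = 4 beats per chord.
(That is a whole note.)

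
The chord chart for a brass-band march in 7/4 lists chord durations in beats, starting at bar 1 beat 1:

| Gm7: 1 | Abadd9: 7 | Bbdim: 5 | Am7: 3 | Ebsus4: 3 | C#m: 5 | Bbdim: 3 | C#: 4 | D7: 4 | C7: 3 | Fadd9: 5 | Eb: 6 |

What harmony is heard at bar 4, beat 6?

Bbdim

Beat 6 of bar 4 is beat (4−1)×7 + 6 = 27 overall.
Running totals: Gm7 ends at 1, Abadd9 ends at 8, Bbdim ends at 13, Am7 ends at 16, Ebsus4 ends at 19, C#m ends at 24, Bbdim ends at 27.
Beat 27 falls within Bbdim.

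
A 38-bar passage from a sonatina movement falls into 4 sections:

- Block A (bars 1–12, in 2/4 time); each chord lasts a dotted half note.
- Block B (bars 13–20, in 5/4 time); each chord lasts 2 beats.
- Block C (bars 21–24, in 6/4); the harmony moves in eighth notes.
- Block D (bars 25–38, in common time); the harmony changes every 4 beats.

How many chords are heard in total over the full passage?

90 chords

A: 12·2 = 24 beats, 24/3 = 8 chords.
B: 8·5 = 40 beats, 40/2 = 20 chords.
C: 4·6 = 24 beats, 24/0.5 = 48 chords.
D: 14·4 = 56 beats, 56/4 = 14 chords.
Total: 8 + 20 + 48 + 14 = 90.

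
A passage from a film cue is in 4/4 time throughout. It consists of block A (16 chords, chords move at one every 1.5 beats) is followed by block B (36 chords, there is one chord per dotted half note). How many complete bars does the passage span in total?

A: 16 × 1.5 = 24 beats = 6 bars.
B: 36 × 3 = 108 beats = 27 bars.
Total: 6 + 27 = 33 bars.

33 bars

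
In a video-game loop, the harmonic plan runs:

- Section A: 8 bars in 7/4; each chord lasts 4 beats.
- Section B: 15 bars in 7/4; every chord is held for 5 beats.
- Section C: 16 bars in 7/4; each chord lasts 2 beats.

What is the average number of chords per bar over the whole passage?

7/3 chords per bar

A: 8 × 7 = 56 beats ÷ 4 = 14 chords.
B: 15 × 7 = 105 beats ÷ 5 = 21 chords.
C: 16 × 7 = 112 beats ÷ 2 = 56 chords.
Overall: 91 chords over 39 bars → 91/39 = 7/3 chords per bar.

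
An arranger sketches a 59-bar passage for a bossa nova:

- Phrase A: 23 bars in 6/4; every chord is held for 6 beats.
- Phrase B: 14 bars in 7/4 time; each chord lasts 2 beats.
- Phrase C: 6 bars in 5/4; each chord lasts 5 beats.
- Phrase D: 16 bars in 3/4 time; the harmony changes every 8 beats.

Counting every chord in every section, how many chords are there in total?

A: 23·6 = 138 beats, 138/6 = 23 chords.
B: 14·7 = 98 beats, 98/2 = 49 chords.
C: 6·5 = 30 beats, 30/5 = 6 chords.
D: 16·3 = 48 beats, 48/8 = 6 chords.
Total: 23 + 49 + 6 + 6 = 84.

84 chords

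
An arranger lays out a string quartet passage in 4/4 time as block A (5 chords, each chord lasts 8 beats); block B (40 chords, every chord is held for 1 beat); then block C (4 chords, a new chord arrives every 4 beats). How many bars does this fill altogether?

A: 5 × 8 = 40 beats = 10 bars.
B: 40 × 1 = 40 beats = 10 bars.
C: 4 × 4 = 16 beats = 4 bars.
Total: 10 + 10 + 4 = 24 bars.

24 bars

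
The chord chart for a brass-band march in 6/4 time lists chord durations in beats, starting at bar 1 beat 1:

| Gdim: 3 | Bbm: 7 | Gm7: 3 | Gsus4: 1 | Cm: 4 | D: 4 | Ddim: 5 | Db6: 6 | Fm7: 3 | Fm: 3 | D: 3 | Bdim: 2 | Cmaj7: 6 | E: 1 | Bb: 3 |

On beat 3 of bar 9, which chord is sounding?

E

Beat 3 of bar 9 is beat (9−1)×6 + 3 = 51 overall.
Running totals: Gdim ends at 3, Bbm ends at 10, Gm7 ends at 13, Gsus4 ends at 14, Cm ends at 18, D ends at 22, Ddim ends at 27, Db6 ends at 33, Fm7 ends at 36, Fm ends at 39, D ends at 42, Bdim ends at 44, Cmaj7 ends at 50, E ends at 51.
Beat 51 falls within E.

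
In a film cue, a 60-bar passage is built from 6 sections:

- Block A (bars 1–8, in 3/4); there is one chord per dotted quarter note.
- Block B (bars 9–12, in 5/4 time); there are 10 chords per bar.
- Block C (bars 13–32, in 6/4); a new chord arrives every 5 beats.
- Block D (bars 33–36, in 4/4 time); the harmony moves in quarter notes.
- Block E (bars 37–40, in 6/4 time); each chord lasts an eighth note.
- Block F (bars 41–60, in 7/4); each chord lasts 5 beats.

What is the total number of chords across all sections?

172 chords

A has 24 beats and chords last 1.5 each, so 16 chords.
B has 20 beats and chords last 0.5 each, so 40 chords.
C has 120 beats and chords last 5 each, so 24 chords.
D has 16 beats and chords last 1 each, so 16 chords.
E has 24 beats and chords last 0.5 each, so 48 chords.
F has 140 beats and chords last 5 each, so 28 chords.
Total: 16 + 40 + 24 + 16 + 48 + 28 = 172.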